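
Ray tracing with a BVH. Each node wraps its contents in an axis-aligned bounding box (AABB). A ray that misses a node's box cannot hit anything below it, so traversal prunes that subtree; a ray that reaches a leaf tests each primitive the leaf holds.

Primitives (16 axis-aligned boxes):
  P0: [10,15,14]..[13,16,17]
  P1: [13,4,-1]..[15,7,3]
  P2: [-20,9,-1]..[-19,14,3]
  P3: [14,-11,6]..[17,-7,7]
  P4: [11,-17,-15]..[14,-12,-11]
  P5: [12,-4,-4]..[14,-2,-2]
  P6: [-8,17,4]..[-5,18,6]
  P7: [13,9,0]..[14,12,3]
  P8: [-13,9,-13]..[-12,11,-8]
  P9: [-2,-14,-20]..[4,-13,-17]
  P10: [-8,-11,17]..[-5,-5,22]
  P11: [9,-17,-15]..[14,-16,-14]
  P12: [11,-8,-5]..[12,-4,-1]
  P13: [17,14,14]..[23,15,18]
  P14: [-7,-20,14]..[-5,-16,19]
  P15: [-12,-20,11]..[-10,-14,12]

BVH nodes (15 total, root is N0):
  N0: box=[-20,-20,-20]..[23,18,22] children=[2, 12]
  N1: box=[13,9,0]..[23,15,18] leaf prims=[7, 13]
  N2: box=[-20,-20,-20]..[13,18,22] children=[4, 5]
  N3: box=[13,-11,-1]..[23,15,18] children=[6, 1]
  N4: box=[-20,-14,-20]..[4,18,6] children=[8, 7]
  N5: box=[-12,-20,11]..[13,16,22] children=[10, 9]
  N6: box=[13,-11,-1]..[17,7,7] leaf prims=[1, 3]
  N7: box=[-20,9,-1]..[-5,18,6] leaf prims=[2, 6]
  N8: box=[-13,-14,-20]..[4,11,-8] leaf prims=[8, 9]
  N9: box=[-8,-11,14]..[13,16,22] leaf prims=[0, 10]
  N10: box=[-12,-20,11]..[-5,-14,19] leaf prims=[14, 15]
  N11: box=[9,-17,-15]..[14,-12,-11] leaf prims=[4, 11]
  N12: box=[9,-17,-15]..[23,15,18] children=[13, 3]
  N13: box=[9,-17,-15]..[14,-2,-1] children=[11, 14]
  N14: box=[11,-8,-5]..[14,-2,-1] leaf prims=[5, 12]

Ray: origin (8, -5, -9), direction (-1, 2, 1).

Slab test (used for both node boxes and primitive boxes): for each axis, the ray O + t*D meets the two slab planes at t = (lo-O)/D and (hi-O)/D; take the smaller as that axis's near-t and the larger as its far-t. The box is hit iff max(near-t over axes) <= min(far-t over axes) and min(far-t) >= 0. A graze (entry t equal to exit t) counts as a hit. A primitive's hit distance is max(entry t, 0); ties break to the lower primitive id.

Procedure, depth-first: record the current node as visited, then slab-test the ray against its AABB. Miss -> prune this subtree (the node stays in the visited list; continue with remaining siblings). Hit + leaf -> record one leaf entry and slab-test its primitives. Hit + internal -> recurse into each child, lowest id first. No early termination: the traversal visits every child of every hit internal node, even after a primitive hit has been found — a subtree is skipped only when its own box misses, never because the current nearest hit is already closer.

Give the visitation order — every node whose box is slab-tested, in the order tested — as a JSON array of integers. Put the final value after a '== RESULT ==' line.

Traverse from the root:
N0 x:[-15,28] y:[-15/2,23/2] z:[-11,31] -> hit [-15/2,23/2], descend [2, 12]
  N2 x:[-5,28] y:[-15/2,23/2] z:[-11,31] -> hit [-5,23/2], descend [4, 5]
    N4 x:[4,28] y:[-9/2,23/2] z:[-11,15] -> hit [4,23/2], descend [7, 8]
      N7 x:[13,28] y:[7,23/2] z:[8,15] -> miss, prune
      N8 x:[4,21] y:[-9/2,8] z:[-11,1] -> miss, prune
    N5 x:[-5,20] y:[-15/2,21/2] z:[20,31] -> miss, prune
  N12 x:[-15,-1] y:[-6,10] z:[-6,27] -> miss, prune

order=[0, 2, 4, 7, 8, 5, 12]  |boxes|=7  |leaves|=0  hit=miss

== RESULT ==
[0, 2, 4, 7, 8, 5, 12]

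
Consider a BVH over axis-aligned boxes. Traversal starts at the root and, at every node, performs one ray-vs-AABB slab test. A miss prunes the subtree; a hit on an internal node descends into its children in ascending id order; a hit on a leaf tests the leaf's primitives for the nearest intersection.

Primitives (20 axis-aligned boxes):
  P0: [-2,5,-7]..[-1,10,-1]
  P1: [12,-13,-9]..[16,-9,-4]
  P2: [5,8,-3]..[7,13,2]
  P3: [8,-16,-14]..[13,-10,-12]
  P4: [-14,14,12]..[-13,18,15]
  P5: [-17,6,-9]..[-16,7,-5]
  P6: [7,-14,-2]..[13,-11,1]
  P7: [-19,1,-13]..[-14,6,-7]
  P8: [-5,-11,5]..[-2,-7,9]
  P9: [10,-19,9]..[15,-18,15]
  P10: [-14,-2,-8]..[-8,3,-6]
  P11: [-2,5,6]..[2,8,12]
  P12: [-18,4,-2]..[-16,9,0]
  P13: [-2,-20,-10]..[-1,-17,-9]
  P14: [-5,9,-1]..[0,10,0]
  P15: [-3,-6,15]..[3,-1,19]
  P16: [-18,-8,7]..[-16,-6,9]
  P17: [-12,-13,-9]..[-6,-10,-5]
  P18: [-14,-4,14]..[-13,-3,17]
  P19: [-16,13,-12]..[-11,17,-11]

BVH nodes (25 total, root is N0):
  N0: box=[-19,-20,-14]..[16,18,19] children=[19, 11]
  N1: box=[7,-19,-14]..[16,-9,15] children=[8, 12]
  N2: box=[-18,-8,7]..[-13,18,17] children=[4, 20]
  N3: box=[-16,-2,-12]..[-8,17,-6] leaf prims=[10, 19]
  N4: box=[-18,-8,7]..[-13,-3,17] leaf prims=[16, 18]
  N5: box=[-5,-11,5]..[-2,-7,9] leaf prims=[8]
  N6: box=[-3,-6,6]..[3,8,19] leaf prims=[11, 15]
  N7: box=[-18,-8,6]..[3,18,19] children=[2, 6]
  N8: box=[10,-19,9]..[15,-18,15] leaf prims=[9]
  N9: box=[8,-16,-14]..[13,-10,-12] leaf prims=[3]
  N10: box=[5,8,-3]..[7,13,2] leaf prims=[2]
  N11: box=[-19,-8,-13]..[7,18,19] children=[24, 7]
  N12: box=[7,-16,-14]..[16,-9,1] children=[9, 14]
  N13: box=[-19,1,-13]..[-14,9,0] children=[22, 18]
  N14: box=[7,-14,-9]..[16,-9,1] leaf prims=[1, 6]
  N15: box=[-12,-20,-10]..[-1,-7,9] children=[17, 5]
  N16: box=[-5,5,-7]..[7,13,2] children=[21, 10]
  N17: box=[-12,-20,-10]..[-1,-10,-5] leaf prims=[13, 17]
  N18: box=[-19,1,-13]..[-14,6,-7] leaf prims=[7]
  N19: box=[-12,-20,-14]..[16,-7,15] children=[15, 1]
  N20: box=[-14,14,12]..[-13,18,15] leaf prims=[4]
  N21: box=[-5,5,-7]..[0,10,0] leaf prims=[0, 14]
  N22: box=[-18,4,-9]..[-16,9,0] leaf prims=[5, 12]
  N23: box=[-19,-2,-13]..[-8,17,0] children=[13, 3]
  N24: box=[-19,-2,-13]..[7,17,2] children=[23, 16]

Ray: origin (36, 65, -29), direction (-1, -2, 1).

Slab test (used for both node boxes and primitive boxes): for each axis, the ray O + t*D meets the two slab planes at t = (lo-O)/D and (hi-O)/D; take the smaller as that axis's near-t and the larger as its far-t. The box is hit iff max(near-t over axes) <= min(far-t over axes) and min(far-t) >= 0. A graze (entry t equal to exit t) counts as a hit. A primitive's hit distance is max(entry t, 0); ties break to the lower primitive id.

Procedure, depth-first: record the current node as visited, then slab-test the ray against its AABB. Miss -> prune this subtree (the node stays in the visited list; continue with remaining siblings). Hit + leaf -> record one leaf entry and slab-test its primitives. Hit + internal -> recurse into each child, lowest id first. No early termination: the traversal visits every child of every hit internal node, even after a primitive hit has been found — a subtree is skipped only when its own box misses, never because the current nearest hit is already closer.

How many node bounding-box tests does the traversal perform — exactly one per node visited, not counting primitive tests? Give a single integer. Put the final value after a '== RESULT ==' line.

Walk:
N0 x:[20,55] y:[47/2,85/2] z:[15,48] -> hit [47/2,85/2], descend [11, 19]
  N11 x:[29,55] y:[47/2,73/2] z:[16,48] -> hit [29,73/2], descend [7, 24]
    N7 x:[33,54] y:[47/2,73/2] z:[35,48] -> hit [35,73/2], descend [2, 6]
      N2 x:[49,54] y:[47/2,73/2] z:[36,46] -> miss, prune
      N6 x:[33,39] y:[57/2,71/2] z:[35,48] -> hit [35,71/2] leaf, test {P11(miss), P15(miss)}
    N24 x:[29,55] y:[24,67/2] z:[16,31] -> hit [29,31], descend [16, 23]
      N16 x:[29,41] y:[26,30] z:[22,31] -> hit [29,30], descend [10, 21]
        N10 x:[29,31] y:[26,57/2] z:[26,31] -> miss, prune
        N21 x:[36,41] y:[55/2,30] z:[22,29] -> miss, prune
      N23 x:[44,55] y:[24,67/2] z:[16,29] -> miss, prune
  N19 x:[20,48] y:[36,85/2] z:[15,44] -> hit [36,85/2], descend [1, 15]
    N1 x:[20,29] y:[37,42] z:[15,44] -> miss, prune
    N15 x:[37,48] y:[36,85/2] z:[19,38] -> hit [37,38], descend [5, 17]
      N5 x:[38,41] y:[36,38] z:[34,38] -> hit [38,38] leaf, test {P8@t=38}
      N17 x:[37,48] y:[75/2,85/2] z:[19,24] -> miss, prune

15 AABB tests over nodes [0, 11, 7, 2, 6, 24, 16, 10, 21, 23, 19, 1, 15, 5, 17]; 2 leaves entered; closest P8.

== RESULT ==
15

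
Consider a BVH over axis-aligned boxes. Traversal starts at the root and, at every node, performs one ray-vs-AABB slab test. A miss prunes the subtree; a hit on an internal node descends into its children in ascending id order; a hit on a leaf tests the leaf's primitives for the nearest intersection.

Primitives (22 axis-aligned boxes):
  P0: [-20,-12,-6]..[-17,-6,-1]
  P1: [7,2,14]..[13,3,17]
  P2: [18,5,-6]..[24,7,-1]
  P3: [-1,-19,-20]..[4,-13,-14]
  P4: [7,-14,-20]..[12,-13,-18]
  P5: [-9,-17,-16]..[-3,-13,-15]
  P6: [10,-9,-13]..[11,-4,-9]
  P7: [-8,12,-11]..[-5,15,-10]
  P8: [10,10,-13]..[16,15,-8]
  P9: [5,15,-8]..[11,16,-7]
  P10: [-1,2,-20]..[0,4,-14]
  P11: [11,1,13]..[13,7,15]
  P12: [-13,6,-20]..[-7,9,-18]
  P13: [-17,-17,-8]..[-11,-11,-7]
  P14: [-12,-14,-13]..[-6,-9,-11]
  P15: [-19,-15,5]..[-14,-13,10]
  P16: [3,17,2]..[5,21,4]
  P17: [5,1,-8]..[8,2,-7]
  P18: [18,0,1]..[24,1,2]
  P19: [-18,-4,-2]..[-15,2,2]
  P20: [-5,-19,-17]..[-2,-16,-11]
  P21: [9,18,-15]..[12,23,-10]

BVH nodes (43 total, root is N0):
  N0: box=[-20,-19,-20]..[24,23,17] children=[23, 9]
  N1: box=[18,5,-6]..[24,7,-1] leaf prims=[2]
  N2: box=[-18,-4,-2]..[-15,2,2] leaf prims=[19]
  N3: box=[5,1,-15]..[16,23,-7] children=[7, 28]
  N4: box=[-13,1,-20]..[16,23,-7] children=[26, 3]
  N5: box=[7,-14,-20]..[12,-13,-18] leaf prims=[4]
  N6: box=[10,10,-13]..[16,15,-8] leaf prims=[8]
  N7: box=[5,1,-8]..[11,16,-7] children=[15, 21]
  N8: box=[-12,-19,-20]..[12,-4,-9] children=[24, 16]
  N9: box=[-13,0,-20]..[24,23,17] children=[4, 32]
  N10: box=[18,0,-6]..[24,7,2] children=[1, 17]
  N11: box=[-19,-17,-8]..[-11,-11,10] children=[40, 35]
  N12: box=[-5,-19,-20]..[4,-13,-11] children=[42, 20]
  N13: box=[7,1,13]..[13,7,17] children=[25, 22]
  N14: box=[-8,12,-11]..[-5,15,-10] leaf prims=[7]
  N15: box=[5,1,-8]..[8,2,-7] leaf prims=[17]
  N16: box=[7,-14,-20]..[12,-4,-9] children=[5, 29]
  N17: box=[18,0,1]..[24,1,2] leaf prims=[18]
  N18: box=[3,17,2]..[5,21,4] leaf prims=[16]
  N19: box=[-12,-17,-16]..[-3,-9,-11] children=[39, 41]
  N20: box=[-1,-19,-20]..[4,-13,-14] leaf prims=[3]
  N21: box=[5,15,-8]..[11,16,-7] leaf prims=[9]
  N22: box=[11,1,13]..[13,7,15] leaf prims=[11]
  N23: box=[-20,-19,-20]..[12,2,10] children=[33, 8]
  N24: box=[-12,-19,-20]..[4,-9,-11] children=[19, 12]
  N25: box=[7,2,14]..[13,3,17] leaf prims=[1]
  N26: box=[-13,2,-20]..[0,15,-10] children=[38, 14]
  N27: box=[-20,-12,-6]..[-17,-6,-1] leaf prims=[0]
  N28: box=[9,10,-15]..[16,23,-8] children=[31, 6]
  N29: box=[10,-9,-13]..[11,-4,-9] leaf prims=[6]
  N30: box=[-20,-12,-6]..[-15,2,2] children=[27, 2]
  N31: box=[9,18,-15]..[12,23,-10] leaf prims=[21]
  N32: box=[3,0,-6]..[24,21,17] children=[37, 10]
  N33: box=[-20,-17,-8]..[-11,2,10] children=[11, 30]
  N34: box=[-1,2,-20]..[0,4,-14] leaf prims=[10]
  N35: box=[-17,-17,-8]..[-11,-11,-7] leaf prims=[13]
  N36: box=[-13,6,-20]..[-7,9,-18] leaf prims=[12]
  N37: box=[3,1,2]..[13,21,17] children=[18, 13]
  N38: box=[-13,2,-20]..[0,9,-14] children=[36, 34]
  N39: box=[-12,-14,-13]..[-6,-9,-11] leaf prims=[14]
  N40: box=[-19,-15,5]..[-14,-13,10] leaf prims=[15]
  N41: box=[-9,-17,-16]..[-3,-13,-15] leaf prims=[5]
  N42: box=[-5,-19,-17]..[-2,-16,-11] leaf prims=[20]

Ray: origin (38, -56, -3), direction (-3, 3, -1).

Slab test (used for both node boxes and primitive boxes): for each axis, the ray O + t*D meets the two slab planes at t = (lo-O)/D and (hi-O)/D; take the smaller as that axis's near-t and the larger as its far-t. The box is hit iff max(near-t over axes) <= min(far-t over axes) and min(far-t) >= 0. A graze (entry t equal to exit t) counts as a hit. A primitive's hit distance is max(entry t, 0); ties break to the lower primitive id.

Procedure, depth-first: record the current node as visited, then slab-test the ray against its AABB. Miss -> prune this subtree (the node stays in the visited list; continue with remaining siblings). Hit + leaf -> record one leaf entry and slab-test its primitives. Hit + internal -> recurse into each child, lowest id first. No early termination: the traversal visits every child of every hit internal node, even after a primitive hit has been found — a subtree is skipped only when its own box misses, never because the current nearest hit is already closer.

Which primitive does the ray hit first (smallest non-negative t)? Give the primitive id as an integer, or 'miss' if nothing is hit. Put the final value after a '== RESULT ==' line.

Trace the traversal:
N0 x:[14/3,58/3] y:[37/3,79/3] z:[-20,17] -> hit [37/3,17], descend [9, 23]
  N9 x:[14/3,17] y:[56/3,79/3] z:[-20,17] -> miss, prune
  N23 x:[26/3,58/3] y:[37/3,58/3] z:[-13,17] -> hit [37/3,17], descend [8, 33]
    N8 x:[26/3,50/3] y:[37/3,52/3] z:[6,17] -> hit [37/3,50/3], descend [16, 24]
      N16 x:[26/3,31/3] y:[14,52/3] z:[6,17] -> miss, prune
      N24 x:[34/3,50/3] y:[37/3,47/3] z:[8,17] -> hit [37/3,47/3], descend [12, 19]
        N12 x:[34/3,43/3] y:[37/3,43/3] z:[8,17] -> hit [37/3,43/3], descend [20, 42]
          N20 x:[34/3,13] y:[37/3,43/3] z:[11,17] -> hit [37/3,13] leaf, test {P3@t=37/3}
          N42 x:[40/3,43/3] y:[37/3,40/3] z:[8,14] -> hit [40/3,40/3] leaf, test {P20@t=40/3}
        N19 x:[41/3,50/3] y:[13,47/3] z:[8,13] -> miss, prune
    N33 x:[49/3,58/3] y:[13,58/3] z:[-13,5] -> miss, prune

11 AABB tests over nodes [0, 9, 23, 8, 16, 24, 12, 20, 42, 19, 33]; 2 leaves entered; closest P3.

== RESULT ==
3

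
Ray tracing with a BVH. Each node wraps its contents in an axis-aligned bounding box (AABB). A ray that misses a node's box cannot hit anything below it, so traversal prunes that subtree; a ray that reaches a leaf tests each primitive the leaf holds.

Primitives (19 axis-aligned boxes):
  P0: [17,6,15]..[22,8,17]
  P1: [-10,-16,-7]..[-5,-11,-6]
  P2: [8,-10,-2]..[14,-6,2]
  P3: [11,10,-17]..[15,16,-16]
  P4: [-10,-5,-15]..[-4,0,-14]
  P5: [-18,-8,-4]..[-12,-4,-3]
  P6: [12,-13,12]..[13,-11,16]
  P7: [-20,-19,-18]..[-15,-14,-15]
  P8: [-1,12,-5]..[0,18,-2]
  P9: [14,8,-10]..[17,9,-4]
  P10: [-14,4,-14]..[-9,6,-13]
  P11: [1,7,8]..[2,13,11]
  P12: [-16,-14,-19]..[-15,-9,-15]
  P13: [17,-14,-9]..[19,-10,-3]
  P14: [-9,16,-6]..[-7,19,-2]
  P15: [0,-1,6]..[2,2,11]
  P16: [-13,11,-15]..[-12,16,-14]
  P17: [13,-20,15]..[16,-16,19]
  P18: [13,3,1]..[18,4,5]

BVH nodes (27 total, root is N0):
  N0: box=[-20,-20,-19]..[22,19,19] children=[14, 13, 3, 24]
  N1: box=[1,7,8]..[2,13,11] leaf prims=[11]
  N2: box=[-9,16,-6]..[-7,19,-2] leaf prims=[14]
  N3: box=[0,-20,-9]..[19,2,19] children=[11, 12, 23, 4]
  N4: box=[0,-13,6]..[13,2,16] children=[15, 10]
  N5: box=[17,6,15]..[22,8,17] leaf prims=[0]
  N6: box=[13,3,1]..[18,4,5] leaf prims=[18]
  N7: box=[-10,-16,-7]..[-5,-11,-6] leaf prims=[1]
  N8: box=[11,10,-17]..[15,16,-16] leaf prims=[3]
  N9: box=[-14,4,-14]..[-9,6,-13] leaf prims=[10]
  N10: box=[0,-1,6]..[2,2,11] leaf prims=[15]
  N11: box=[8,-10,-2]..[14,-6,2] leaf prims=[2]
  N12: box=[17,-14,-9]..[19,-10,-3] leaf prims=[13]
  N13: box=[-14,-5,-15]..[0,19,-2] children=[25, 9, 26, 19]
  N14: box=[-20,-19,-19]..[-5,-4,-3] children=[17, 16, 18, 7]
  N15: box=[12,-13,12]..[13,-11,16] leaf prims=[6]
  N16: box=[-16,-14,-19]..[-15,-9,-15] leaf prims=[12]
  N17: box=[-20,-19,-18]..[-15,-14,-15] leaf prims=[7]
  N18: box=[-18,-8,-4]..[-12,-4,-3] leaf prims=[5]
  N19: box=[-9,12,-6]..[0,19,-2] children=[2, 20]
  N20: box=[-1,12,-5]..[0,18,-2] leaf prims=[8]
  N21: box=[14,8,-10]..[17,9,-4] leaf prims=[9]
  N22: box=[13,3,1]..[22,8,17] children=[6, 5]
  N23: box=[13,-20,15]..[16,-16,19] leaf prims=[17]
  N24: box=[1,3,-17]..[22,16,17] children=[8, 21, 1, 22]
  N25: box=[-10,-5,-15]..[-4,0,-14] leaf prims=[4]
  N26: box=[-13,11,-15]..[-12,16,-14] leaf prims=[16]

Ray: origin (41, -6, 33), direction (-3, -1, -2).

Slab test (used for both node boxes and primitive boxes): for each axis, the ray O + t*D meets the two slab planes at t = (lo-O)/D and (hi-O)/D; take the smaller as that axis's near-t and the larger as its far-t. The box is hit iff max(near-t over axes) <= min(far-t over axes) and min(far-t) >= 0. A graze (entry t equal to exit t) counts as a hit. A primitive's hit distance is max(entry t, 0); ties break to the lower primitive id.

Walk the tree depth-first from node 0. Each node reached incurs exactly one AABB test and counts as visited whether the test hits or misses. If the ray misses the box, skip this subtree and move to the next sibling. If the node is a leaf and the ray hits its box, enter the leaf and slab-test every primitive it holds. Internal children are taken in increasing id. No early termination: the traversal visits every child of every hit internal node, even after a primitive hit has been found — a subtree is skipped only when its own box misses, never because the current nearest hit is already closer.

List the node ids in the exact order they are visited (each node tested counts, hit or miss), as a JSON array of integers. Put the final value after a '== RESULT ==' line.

Walk:
N0 x:[19/3,61/3] y:[-25,14] z:[7,26] -> hit [7,14], descend [3, 13, 14, 24]
  N3 x:[22/3,41/3] y:[-8,14] z:[7,21] -> hit [22/3,41/3], descend [4, 11, 12, 23]
    N4 x:[28/3,41/3] y:[-8,7] z:[17/2,27/2] -> miss, prune
    N11 x:[9,11] y:[0,4] z:[31/2,35/2] -> miss, prune
    N12 x:[22/3,8] y:[4,8] z:[18,21] -> miss, prune
    N23 x:[25/3,28/3] y:[10,14] z:[7,9] -> miss, prune
  N13 x:[41/3,55/3] y:[-25,-1] z:[35/2,24] -> miss, prune
  N14 x:[46/3,61/3] y:[-2,13] z:[18,26] -> miss, prune
  N24 x:[19/3,40/3] y:[-22,-9] z:[8,25] -> miss, prune

Summary -> nodes [0, 3, 4, 11, 12, 23, 13, 14, 24]; box-tests=9; leaf-entries=0; first=miss

== RESULT ==
[0, 3, 4, 11, 12, 23, 13, 14, 24]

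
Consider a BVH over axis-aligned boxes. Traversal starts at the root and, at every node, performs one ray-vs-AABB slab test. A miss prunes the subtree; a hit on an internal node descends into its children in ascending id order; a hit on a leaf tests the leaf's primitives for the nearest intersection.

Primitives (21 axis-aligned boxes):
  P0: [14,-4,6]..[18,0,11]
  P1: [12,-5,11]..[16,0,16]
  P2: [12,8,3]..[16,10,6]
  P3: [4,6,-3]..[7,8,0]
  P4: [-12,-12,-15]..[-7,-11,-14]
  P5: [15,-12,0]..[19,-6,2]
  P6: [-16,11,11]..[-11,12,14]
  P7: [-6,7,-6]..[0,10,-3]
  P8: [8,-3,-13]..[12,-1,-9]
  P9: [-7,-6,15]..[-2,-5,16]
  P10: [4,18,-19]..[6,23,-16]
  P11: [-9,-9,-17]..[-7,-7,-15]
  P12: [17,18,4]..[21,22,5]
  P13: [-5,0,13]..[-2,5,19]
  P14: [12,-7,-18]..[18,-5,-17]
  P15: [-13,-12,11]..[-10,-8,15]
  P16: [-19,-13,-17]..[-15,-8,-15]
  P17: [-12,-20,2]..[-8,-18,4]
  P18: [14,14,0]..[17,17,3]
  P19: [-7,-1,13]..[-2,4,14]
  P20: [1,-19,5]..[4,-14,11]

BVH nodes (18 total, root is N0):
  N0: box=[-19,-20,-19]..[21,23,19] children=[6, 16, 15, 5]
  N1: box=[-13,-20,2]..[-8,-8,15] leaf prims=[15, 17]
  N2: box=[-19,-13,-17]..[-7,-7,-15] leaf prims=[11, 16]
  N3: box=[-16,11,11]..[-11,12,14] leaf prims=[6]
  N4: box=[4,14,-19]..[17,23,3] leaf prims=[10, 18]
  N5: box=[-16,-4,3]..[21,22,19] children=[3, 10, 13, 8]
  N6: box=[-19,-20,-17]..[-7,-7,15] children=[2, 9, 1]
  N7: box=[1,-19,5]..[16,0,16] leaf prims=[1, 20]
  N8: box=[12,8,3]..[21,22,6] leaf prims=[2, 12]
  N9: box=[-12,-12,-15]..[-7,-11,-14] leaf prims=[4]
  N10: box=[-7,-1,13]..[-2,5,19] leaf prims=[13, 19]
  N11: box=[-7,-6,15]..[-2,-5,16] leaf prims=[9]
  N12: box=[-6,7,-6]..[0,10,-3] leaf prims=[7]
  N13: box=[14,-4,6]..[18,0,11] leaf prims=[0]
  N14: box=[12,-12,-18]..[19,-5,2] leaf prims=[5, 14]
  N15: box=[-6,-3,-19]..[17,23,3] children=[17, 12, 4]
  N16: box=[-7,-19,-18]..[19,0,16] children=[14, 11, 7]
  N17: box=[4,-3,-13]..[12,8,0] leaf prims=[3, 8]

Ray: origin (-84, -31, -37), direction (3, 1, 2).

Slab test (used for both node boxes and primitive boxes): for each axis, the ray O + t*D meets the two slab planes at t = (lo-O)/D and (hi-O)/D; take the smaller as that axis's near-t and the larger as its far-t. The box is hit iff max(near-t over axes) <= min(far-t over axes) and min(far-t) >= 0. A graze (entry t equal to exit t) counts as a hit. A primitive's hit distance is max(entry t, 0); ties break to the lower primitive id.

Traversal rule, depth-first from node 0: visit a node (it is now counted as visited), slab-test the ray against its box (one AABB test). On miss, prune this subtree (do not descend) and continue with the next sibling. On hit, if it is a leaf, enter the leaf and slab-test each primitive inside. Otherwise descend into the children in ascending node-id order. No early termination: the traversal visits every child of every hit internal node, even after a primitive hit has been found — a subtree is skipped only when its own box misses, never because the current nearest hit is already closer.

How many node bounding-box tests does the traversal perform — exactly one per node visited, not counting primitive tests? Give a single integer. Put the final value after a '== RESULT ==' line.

Trace the traversal:
N0 x:[65/3,35] y:[11,54] z:[9,28] -> hit [65/3,28], descend [5, 6, 15, 16]
  N5 x:[68/3,35] y:[27,53] z:[20,28] -> hit [27,28], descend [3, 8, 10, 13]
    N3 x:[68/3,73/3] y:[42,43] z:[24,51/2] -> miss, prune
    N8 x:[32,35] y:[39,53] z:[20,43/2] -> miss, prune
    N10 x:[77/3,82/3] y:[30,36] z:[25,28] -> miss, prune
    N13 x:[98/3,34] y:[27,31] z:[43/2,24] -> miss, prune
  N6 x:[65/3,77/3] y:[11,24] z:[10,26] -> hit [65/3,24], descend [1, 2, 9]
    N1 x:[71/3,76/3] y:[11,23] z:[39/2,26] -> miss, prune
    N2 x:[65/3,77/3] y:[18,24] z:[10,11] -> miss, prune
    N9 x:[24,77/3] y:[19,20] z:[11,23/2] -> miss, prune
  N15 x:[26,101/3] y:[28,54] z:[9,20] -> miss, prune
  N16 x:[77/3,103/3] y:[12,31] z:[19/2,53/2] -> hit [77/3,53/2], descend [7, 11, 14]
    N7 x:[85/3,100/3] y:[12,31] z:[21,53/2] -> miss, prune
    N11 x:[77/3,82/3] y:[25,26] z:[26,53/2] -> hit [26,26] leaf, test {P9@t=26}
    N14 x:[32,103/3] y:[19,26] z:[19/2,39/2] -> miss, prune

order=[0, 5, 3, 8, 10, 13, 6, 1, 2, 9, 15, 16, 7, 11, 14]  |boxes|=15  |leaves|=1  hit=P9

== RESULT ==
15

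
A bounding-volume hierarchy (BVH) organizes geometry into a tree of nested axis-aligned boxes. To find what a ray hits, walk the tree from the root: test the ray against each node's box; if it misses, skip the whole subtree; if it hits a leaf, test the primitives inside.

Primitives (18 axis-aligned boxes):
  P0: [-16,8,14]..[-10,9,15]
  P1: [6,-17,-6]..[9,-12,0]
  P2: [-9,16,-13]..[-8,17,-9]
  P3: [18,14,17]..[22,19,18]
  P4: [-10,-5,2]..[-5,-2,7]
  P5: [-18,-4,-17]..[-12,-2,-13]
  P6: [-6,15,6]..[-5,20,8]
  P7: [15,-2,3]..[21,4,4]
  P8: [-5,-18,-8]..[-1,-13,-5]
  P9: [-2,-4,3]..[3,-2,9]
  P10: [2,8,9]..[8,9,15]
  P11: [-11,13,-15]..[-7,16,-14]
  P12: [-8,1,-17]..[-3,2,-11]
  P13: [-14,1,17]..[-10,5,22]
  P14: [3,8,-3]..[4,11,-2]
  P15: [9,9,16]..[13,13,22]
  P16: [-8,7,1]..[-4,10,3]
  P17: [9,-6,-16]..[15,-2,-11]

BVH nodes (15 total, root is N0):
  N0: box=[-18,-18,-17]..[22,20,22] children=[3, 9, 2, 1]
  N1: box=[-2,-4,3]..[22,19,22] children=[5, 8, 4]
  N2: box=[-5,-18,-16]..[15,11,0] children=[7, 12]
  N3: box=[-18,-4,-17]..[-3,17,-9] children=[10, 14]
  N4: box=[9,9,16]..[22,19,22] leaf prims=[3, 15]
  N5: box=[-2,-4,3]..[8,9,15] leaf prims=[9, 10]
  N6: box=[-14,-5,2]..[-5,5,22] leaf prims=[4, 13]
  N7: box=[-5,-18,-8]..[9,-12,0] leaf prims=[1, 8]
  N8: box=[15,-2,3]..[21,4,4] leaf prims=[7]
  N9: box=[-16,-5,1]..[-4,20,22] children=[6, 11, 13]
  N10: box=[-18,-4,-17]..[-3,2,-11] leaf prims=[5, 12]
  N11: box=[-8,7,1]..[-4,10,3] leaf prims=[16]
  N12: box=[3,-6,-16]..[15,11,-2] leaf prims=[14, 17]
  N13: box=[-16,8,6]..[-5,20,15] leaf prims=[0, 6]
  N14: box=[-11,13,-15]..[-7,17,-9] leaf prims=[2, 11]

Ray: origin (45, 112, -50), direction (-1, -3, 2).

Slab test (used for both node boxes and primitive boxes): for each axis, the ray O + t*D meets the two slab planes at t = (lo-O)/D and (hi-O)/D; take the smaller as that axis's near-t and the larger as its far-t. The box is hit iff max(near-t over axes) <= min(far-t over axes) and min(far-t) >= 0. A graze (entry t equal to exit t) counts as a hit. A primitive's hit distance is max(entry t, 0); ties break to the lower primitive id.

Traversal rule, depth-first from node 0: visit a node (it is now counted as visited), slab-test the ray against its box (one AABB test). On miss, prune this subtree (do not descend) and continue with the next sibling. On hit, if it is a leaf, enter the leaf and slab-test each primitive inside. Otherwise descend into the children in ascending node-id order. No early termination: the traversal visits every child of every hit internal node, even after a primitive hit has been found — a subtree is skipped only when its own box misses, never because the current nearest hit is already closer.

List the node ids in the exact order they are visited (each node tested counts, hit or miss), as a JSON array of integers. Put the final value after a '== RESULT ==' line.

Traverse from the root:
N0 x:[23,63] y:[92/3,130/3] z:[33/2,36] -> hit [92/3,36], descend [1, 2, 3, 9]
  N1 x:[23,47] y:[31,116/3] z:[53/2,36] -> hit [31,36], descend [4, 5, 8]
    N4 x:[23,36] y:[31,103/3] z:[33,36] -> hit [33,103/3] leaf, test {P3(miss), P15@t=33}
    N5 x:[37,47] y:[103/3,116/3] z:[53/2,65/2] -> miss, prune
    N8 x:[24,30] y:[36,38] z:[53/2,27] -> miss, prune
  N2 x:[30,50] y:[101/3,130/3] z:[17,25] -> miss, prune
  N3 x:[48,63] y:[95/3,116/3] z:[33/2,41/2] -> miss, prune
  N9 x:[49,61] y:[92/3,39] z:[51/2,36] -> miss, prune

Summary -> nodes [0, 1, 4, 5, 8, 2, 3, 9]; box-tests=8; leaf-entries=1; first=P15

== RESULT ==
[0, 1, 4, 5, 8, 2, 3, 9]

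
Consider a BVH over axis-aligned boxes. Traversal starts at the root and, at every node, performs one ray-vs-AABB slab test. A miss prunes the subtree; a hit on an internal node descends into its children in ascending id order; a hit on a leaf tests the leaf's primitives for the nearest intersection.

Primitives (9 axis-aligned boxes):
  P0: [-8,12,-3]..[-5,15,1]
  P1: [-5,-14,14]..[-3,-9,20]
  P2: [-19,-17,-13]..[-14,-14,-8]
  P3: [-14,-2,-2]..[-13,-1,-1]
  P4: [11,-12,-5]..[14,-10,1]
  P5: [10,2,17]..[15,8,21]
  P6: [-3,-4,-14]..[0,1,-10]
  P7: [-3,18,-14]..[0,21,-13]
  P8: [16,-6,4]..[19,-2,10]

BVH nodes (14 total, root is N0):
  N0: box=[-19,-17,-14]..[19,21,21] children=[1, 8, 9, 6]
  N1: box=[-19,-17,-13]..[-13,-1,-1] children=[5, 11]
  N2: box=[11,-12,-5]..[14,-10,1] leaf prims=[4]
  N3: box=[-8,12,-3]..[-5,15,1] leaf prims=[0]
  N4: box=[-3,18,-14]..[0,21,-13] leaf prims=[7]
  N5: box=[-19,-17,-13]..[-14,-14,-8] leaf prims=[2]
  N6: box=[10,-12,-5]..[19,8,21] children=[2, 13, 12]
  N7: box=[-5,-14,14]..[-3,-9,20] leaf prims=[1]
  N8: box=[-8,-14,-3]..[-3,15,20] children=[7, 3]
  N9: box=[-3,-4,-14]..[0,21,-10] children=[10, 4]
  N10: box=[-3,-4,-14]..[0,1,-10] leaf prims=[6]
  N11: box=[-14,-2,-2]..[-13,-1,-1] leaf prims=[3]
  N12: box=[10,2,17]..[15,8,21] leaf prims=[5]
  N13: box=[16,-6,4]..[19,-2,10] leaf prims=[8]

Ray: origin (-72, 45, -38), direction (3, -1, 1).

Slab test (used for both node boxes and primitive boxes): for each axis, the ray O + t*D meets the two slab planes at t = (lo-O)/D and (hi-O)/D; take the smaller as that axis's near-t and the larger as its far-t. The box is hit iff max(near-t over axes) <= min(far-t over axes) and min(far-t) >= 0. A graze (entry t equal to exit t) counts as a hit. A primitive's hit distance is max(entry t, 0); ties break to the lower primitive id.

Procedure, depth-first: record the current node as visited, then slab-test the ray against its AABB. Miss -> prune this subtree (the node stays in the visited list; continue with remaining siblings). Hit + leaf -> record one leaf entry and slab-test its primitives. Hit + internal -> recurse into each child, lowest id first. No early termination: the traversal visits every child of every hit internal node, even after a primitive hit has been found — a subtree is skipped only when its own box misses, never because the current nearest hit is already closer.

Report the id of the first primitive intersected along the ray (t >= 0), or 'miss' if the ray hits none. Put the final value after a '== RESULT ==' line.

Trace the traversal:
N0 x:[53/3,91/3] y:[24,62] z:[24,59] -> hit [24,91/3], descend [1, 6, 8, 9]
  N1 x:[53/3,59/3] y:[46,62] z:[25,37] -> miss, prune
  N6 x:[82/3,91/3] y:[37,57] z:[33,59] -> miss, prune
  N8 x:[64/3,23] y:[30,59] z:[35,58] -> miss, prune
  N9 x:[23,24] y:[24,49] z:[24,28] -> hit [24,24], descend [4, 10]
    N4 x:[23,24] y:[24,27] z:[24,25] -> hit [24,24] leaf, test {P7@t=24}
    N10 x:[23,24] y:[44,49] z:[24,28] -> miss, prune

order=[0, 1, 6, 8, 9, 4, 10]  |boxes|=7  |leaves|=1  hit=P7

== RESULT ==
7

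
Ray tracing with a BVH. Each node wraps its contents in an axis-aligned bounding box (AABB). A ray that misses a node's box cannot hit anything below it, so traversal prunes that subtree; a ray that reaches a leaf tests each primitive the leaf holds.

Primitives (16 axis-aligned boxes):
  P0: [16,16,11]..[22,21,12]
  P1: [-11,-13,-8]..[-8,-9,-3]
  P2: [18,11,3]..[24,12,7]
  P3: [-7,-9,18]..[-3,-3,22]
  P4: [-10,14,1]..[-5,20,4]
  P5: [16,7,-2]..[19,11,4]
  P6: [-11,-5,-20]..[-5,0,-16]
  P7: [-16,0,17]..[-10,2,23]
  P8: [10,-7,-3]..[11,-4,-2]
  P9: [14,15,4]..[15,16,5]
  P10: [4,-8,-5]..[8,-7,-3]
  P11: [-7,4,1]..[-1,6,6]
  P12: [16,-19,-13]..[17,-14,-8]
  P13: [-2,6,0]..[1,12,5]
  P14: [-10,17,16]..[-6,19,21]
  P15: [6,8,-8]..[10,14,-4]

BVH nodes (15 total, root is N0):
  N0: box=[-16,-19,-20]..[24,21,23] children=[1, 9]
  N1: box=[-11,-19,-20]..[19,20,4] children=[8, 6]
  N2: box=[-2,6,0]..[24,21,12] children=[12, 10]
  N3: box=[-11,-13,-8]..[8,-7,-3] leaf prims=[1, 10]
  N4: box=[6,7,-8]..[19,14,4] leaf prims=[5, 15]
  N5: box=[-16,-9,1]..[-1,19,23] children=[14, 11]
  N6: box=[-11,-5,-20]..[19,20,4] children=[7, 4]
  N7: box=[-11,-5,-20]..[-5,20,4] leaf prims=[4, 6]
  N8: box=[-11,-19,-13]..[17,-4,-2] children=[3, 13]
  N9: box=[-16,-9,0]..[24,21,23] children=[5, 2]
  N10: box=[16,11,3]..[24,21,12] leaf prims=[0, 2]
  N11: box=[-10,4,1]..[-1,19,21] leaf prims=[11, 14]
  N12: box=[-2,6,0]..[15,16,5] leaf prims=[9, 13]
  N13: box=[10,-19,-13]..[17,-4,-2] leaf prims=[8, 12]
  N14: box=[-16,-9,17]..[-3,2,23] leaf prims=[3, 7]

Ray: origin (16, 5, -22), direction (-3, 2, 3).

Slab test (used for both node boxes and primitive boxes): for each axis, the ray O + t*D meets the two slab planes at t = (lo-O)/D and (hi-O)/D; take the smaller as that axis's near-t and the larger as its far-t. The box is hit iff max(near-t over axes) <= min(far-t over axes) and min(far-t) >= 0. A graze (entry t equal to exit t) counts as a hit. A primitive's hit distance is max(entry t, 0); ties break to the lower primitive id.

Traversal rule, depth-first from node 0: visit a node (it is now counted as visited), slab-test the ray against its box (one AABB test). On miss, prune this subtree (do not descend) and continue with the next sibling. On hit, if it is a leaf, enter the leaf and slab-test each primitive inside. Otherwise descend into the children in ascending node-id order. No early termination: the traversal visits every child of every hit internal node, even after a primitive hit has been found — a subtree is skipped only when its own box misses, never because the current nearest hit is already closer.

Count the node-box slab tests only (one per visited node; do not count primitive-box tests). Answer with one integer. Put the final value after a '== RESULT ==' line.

Trace the traversal:
N0 x:[-8/3,32/3] y:[-12,8] z:[2/3,15] -> hit [2/3,8], descend [1, 9]
  N1 x:[-1,9] y:[-12,15/2] z:[2/3,26/3] -> hit [2/3,15/2], descend [6, 8]
    N6 x:[-1,9] y:[-5,15/2] z:[2/3,26/3] -> hit [2/3,15/2], descend [4, 7]
      N4 x:[-1,10/3] y:[1,9/2] z:[14/3,26/3] -> miss, prune
      N7 x:[7,9] y:[-5,15/2] z:[2/3,26/3] -> hit [7,15/2] leaf, test {P4(miss), P6(miss)}
    N8 x:[-1/3,9] y:[-12,-9/2] z:[3,20/3] -> miss, prune
  N9 x:[-8/3,32/3] y:[-7,8] z:[22/3,15] -> hit [22/3,8], descend [2, 5]
    N2 x:[-8/3,6] y:[1/2,8] z:[22/3,34/3] -> miss, prune
    N5 x:[17/3,32/3] y:[-7,7] z:[23/3,15] -> miss, prune

9 AABB tests over nodes [0, 1, 6, 4, 7, 8, 9, 2, 5]; 1 leaf entered; closest miss.

== RESULT ==
9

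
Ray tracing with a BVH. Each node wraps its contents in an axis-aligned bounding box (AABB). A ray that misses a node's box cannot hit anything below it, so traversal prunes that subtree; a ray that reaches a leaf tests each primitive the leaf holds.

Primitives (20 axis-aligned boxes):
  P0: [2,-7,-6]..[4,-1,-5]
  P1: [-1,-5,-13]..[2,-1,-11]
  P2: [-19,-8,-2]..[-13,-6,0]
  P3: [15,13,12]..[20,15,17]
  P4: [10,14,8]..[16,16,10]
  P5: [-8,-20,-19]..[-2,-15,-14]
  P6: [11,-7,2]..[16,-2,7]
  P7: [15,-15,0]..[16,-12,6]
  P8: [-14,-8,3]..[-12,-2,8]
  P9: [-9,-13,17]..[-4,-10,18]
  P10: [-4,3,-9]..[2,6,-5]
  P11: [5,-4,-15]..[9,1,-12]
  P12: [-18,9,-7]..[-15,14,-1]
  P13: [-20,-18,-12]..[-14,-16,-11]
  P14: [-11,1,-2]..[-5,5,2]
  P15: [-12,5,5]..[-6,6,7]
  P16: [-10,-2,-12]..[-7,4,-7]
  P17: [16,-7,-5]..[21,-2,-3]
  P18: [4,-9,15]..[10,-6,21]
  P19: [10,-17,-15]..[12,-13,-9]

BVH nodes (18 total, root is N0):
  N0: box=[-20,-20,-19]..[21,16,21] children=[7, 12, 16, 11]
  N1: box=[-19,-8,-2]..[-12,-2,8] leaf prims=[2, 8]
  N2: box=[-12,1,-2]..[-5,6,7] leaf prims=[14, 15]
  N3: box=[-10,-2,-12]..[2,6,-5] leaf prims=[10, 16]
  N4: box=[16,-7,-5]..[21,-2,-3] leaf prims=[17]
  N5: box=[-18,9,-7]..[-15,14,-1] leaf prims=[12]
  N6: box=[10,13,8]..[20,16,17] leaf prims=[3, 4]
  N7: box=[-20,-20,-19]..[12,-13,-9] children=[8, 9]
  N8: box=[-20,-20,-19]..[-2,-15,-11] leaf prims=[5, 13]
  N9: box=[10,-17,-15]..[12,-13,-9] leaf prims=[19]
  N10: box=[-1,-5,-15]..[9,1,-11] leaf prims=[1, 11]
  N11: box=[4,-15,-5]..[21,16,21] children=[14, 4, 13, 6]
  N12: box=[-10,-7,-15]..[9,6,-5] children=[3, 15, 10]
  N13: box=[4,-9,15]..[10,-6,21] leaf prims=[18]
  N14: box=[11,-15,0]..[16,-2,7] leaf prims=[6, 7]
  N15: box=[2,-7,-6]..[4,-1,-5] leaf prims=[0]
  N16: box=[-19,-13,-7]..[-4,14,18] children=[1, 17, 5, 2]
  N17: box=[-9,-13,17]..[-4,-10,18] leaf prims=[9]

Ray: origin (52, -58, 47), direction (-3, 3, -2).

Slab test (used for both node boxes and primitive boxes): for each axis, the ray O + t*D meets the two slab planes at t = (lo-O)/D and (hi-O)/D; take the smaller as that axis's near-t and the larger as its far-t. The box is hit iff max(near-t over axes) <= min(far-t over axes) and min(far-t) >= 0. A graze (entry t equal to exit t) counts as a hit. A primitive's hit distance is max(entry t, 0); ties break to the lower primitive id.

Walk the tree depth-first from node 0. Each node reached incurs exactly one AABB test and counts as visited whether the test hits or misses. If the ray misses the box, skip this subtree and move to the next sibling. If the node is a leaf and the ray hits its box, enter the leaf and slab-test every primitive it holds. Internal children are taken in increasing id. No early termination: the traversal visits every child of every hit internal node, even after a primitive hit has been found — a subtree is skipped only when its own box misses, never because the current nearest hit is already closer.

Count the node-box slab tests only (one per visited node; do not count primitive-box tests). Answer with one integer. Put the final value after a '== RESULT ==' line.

Walk:
N0 x:[31/3,24] y:[38/3,74/3] z:[13,33] -> hit [13,24], descend [7, 11, 12, 16]
  N7 x:[40/3,24] y:[38/3,15] z:[28,33] -> miss, prune
  N11 x:[31/3,16] y:[43/3,74/3] z:[13,26] -> hit [43/3,16], descend [4, 6, 13, 14]
    N4 x:[31/3,12] y:[17,56/3] z:[25,26] -> miss, prune
    N6 x:[32/3,14] y:[71/3,74/3] z:[15,39/2] -> miss, prune
    N13 x:[14,16] y:[49/3,52/3] z:[13,16] -> miss, prune
    N14 x:[12,41/3] y:[43/3,56/3] z:[20,47/2] -> miss, prune
  N12 x:[43/3,62/3] y:[17,64/3] z:[26,31] -> miss, prune
  N16 x:[56/3,71/3] y:[15,24] z:[29/2,27] -> hit [56/3,71/3], descend [1, 2, 5, 17]
    N1 x:[64/3,71/3] y:[50/3,56/3] z:[39/2,49/2] -> miss, prune
    N2 x:[19,64/3] y:[59/3,64/3] z:[20,49/2] -> hit [20,64/3] leaf, test {P14(miss), P15@t=21}
    N5 x:[67/3,70/3] y:[67/3,24] z:[24,27] -> miss, prune
    N17 x:[56/3,61/3] y:[15,16] z:[29/2,15] -> miss, prune

Visited [0, 7, 11, 4, 6, 13, 14, 12, 16, 1, 2, 5, 17]. Tests: 13 box, 1 leaf. Nearest: P15.

== RESULT ==
13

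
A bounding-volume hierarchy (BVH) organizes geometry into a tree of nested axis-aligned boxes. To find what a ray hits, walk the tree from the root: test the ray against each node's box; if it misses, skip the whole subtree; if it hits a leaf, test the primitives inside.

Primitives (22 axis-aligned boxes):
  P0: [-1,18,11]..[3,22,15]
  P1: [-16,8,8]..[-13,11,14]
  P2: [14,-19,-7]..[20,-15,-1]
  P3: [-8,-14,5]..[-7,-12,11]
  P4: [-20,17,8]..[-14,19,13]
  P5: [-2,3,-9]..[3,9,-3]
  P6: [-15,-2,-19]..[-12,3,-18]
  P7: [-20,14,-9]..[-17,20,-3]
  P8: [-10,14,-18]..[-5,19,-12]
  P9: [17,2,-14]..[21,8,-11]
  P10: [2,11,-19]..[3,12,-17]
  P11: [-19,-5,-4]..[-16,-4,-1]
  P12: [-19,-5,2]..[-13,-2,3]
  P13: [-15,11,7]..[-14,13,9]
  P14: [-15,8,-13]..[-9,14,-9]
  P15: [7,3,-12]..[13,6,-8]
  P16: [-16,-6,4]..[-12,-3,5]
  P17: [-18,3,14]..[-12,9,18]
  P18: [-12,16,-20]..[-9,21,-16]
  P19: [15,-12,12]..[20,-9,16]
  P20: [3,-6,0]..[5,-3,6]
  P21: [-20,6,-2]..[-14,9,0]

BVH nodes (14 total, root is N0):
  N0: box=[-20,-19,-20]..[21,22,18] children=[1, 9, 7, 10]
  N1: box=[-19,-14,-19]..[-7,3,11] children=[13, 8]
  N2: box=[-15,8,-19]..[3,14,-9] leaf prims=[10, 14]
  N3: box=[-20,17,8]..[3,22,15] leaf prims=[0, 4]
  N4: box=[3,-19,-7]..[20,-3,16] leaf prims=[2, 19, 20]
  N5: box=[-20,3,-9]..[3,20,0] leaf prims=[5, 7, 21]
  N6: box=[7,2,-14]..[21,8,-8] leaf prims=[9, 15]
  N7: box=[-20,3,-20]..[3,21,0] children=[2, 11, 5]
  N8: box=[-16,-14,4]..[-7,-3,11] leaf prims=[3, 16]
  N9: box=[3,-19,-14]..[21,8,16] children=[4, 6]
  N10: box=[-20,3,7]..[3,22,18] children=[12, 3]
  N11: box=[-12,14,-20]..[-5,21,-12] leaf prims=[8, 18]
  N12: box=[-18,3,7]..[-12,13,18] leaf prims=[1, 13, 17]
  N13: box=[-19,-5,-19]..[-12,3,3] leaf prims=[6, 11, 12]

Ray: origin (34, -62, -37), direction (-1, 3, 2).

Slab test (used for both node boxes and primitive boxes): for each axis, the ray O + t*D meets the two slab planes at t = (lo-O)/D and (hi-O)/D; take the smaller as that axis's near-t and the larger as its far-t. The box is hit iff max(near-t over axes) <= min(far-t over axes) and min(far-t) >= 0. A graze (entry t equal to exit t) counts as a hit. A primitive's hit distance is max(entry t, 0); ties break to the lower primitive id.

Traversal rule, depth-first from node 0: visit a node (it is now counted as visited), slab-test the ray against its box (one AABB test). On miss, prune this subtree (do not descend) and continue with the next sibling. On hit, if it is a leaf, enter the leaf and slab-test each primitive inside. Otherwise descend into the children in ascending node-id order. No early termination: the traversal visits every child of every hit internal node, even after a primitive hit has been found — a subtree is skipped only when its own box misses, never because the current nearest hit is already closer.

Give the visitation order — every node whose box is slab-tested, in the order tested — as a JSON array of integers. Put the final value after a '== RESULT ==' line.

Trace the traversal:
N0 x:[13,54] y:[43/3,28] z:[17/2,55/2] -> hit [43/3,55/2], descend [1, 7, 9, 10]
  N1 x:[41,53] y:[16,65/3] z:[9,24] -> miss, prune
  N7 x:[31,54] y:[65/3,83/3] z:[17/2,37/2] -> miss, prune
  N9 x:[13,31] y:[43/3,70/3] z:[23/2,53/2] -> hit [43/3,70/3], descend [4, 6]
    N4 x:[14,31] y:[43/3,59/3] z:[15,53/2] -> hit [15,59/3] leaf, test {P2@t=15, P19(miss), P20(miss)}
    N6 x:[13,27] y:[64/3,70/3] z:[23/2,29/2] -> miss, prune
  N10 x:[31,54] y:[65/3,28] z:[22,55/2] -> miss, prune

Visited [0, 1, 7, 9, 4, 6, 10]. Tests: 7 box, 1 leaf. Nearest: P2.

== RESULT ==
[0, 1, 7, 9, 4, 6, 10]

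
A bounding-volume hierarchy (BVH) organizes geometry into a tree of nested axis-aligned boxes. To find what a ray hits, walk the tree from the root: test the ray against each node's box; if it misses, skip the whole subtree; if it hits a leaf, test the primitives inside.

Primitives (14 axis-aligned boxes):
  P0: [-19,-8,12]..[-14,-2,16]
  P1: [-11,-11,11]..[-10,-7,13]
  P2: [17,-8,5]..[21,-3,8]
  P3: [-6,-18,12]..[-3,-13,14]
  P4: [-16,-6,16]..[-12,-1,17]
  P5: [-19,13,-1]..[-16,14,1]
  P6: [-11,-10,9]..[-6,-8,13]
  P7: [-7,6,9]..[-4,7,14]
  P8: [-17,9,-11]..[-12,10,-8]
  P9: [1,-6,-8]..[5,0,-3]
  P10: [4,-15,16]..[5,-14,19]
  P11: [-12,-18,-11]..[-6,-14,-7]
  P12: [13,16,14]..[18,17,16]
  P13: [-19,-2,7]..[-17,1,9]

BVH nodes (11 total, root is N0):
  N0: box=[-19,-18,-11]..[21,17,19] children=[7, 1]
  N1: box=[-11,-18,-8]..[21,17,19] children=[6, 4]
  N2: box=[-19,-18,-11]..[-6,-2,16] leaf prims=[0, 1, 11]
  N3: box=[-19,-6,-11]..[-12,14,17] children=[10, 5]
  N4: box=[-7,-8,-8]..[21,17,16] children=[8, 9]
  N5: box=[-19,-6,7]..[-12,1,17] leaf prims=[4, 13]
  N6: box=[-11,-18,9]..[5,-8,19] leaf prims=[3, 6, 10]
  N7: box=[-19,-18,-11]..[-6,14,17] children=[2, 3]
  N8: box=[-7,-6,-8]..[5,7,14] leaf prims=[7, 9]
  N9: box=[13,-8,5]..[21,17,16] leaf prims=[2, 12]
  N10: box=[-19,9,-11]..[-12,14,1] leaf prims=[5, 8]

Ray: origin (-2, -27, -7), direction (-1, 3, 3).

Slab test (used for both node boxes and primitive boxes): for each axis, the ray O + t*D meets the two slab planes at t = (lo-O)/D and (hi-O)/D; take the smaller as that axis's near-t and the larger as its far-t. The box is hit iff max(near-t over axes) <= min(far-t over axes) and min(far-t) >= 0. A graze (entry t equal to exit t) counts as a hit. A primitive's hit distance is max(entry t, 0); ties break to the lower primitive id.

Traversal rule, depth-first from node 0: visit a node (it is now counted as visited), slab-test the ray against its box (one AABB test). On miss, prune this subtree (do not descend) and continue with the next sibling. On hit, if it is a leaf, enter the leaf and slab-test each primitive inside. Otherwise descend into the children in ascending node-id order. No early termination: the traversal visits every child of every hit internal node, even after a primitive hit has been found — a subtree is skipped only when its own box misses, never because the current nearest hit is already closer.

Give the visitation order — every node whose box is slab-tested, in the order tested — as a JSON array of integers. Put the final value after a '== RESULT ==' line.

Walk:
N0 x:[-23,17] y:[3,44/3] z:[-4/3,26/3] -> hit [3,26/3], descend [1, 7]
  N1 x:[-23,9] y:[3,44/3] z:[-1/3,26/3] -> hit [3,26/3], descend [4, 6]
    N4 x:[-23,5] y:[19/3,44/3] z:[-1/3,23/3] -> miss, prune
    N6 x:[-7,9] y:[3,19/3] z:[16/3,26/3] -> hit [16/3,19/3] leaf, test {P3(miss), P6@t=17/3, P10(miss)}
  N7 x:[4,17] y:[3,41/3] z:[-4/3,8] -> hit [4,8], descend [2, 3]
    N2 x:[4,17] y:[3,25/3] z:[-4/3,23/3] -> hit [4,23/3] leaf, test {P0(miss), P1(miss), P11(miss)}
    N3 x:[10,17] y:[7,41/3] z:[-4/3,8] -> miss, prune

Summary -> nodes [0, 1, 4, 6, 7, 2, 3]; box-tests=7; leaf-entries=2; first=P6

== RESULT ==
[0, 1, 4, 6, 7, 2, 3]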